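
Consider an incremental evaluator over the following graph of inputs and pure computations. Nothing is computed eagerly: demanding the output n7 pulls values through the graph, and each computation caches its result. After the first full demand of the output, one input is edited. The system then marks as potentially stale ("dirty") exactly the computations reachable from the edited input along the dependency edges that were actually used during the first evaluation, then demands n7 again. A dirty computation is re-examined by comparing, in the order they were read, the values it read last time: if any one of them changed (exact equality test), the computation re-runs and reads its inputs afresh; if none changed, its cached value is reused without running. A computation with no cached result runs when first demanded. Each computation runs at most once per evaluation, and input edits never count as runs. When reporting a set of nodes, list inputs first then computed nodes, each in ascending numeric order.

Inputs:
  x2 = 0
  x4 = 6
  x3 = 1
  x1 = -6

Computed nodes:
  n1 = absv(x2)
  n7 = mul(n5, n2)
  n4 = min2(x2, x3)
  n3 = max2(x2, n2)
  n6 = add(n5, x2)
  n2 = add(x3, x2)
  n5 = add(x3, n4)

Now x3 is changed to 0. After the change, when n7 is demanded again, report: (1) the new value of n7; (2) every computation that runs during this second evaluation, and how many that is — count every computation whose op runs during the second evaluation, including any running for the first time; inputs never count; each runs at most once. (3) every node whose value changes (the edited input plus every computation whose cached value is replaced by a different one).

n7 now evaluates to 0.
Run set: n2, n4, n5, n7 (4 run).
Changed values: x3, n2, n5, n7.

Initial pass — values computed on the first demand:
  n2 = add(1, 0) = 1
  n4 = min2(0, 1) = 0
  n5 = add(1, 0) = 1
  n7 = mul(1, 1) = 1

Second demand — change propagation:
  n2: re-runs because x3 1->0; new result 0.
  n4: re-runs because x3 1->0; new result 0 (unchanged).
  n5: re-runs because x3 1->0; new result 0.
  n7: re-runs because n5 1->0; n2 1->0; new result 0.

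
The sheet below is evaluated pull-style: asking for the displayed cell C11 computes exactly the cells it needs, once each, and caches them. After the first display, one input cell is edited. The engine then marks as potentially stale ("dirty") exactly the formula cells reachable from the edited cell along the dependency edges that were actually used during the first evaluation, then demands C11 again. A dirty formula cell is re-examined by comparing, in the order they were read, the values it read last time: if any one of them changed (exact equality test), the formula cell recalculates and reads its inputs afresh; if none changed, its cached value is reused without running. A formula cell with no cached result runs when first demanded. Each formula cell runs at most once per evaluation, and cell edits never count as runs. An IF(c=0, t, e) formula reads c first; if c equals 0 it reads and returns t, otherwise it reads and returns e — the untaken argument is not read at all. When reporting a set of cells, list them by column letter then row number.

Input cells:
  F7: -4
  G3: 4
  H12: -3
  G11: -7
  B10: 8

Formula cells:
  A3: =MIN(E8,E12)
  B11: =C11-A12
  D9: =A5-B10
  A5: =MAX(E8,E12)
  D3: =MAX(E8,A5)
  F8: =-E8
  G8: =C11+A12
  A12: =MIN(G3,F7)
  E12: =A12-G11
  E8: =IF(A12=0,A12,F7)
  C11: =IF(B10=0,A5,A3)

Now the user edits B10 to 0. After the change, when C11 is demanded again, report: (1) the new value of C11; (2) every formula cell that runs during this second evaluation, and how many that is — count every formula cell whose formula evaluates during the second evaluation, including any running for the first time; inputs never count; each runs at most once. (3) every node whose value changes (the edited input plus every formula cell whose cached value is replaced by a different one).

Demanding C11 again yields 3.
2 formula cells run: A5, C11.
The nodes whose values change: B10, C11.
Note the branch switch — A5 had no cache and runs now for the first time.

First demand of the output computes:
  A12 = MIN(4, -4) = -4
  E8 = IF(A12=0: A12=-4 -> else branch F7) = -4
  E12 = -4 - -7 = 3
  A3 = MIN(-4, 3) = -4
  C11 = IF(B10=0: B10=8 -> else branch A3) = -4

After the edit, cleaning proceeds:
  A5: had never run; runs now, result 3.
  C11: a read changed (B10 8->0) — executes, giving 3.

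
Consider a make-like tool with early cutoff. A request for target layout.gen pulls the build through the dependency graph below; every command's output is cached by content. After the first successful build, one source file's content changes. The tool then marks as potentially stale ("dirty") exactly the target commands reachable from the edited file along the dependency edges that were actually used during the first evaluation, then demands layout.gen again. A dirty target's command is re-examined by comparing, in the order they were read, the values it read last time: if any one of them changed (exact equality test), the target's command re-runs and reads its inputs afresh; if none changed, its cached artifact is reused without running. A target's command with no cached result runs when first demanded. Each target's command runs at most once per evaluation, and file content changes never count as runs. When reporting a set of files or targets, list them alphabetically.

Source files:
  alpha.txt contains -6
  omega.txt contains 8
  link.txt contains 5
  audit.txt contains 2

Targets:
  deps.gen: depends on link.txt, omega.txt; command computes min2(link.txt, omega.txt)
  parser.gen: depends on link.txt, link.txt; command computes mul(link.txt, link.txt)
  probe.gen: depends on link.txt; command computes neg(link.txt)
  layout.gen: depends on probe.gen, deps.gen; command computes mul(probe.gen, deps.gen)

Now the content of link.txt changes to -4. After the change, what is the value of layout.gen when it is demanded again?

Demanding layout.gen again yields -16.

First demand of the output computes:
  deps.gen = min2(5, 8) = 5
  probe.gen = neg(5) = -5
  layout.gen = mul(-5, 5) = -25

After the edit, cleaning proceeds:
  deps.gen: a read changed (link.txt 5->-4) — executes, giving -4.
  probe.gen: a read changed (link.txt 5->-4) — executes, giving 4.
  layout.gen: a read changed (probe.gen -5->4; deps.gen 5->-4) — executes, giving -16.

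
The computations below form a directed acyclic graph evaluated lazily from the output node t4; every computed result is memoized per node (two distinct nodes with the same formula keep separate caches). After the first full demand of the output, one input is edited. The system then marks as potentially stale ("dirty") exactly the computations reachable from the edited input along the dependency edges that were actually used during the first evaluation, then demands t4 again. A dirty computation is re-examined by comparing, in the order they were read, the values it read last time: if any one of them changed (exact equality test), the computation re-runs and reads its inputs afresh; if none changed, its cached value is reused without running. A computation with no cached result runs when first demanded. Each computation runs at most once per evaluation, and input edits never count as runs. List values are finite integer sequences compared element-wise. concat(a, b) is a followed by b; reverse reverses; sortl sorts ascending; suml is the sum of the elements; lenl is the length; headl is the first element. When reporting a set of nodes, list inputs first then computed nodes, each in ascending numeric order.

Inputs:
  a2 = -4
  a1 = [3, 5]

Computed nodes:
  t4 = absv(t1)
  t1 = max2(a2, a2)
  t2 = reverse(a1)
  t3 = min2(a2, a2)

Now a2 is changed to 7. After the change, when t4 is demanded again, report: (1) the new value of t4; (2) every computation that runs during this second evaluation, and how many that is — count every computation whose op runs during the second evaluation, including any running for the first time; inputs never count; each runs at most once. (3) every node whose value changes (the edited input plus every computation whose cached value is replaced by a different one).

Demanding t4 again yields 7.
2 computations run: t1, t4.
The nodes whose values change: a2, t1, t4.

First demand of the output computes:
  t1 = max2(-4, -4) = -4
  t4 = absv(-4) = 4

After the edit, cleaning proceeds:
  t1: a read changed (a2 -4->7; a2 -4->7) — executes, giving 7.
  t4: a read changed (t1 -4->7) — executes, giving 7.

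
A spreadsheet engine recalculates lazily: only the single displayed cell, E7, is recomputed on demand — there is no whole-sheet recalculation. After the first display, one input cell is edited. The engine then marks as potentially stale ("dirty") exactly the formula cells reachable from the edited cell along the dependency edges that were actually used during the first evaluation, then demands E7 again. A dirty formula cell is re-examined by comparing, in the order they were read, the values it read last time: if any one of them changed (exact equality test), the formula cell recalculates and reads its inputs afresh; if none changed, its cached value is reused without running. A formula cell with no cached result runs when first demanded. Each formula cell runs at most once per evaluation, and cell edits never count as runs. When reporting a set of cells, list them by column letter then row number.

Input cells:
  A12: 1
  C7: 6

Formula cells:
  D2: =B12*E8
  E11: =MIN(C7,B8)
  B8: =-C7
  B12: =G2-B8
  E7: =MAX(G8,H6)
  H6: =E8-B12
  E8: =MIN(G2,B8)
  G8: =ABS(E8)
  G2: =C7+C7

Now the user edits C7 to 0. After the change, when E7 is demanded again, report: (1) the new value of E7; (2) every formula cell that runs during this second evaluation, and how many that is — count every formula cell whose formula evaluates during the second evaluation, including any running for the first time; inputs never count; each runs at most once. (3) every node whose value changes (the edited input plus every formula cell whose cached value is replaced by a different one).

New value of E7: 0.
Formula cells that run: B8, B12, E7, E8, G2, G8, H6 — 7 in total.
Values that change: B8, B12, C7, E7, E8, G2, G8, H6.

First evaluation (everything demanded from the output):
  B8 = -(6) = -6
  G2 = 6 + 6 = 12
  B12 = 12 - -6 = 18
  E8 = MIN(12, -6) = -6
  G8 = ABS(-6) = 6
  H6 = -6 - 18 = -24
  E7 = MAX(6, -24) = 6

Propagation after the edit:
  B8: runs — C7 6->0; result 0.
  G2: runs — C7 6->0; C7 6->0; result 0.
  B12: runs — G2 12->0; B8 -6->0; result 0.
  E8: runs — G2 12->0; B8 -6->0; result 0.
  G8: runs — E8 -6->0; result 0.
  H6: runs — E8 -6->0; B12 18->0; result 0.
  E7: runs — G8 6->0; H6 -24->0; result 0.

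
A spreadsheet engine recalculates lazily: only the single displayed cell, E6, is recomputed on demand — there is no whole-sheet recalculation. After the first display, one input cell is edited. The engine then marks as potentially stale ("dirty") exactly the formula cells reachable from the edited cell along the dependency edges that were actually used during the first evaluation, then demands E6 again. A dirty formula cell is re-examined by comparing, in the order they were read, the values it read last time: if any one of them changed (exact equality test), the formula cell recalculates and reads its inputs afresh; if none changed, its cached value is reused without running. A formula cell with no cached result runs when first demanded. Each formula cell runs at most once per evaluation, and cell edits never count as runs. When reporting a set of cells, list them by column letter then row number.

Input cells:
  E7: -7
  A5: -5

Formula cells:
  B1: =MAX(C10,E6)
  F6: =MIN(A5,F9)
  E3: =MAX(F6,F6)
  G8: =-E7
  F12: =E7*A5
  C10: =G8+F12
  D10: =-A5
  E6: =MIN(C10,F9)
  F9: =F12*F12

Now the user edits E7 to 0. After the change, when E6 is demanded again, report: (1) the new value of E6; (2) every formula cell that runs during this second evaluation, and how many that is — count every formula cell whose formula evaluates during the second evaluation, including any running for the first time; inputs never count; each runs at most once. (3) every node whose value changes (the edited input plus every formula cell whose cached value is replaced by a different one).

New value of E6: 0.
Formula cells that run: C10, E6, F9, F12, G8 — 5 in total.
Values that change: C10, E6, E7, F9, F12, G8.

First evaluation (everything demanded from the output):
  F12 = -7 * -5 = 35
  F9 = 35 * 35 = 1225
  G8 = -(-7) = 7
  C10 = 7 + 35 = 42
  E6 = MIN(42, 1225) = 42

Propagation after the edit:
  F12: runs — E7 -7->0; result 0.
  F9: runs — F12 35->0; F12 35->0; result 0.
  G8: runs — E7 -7->0; result 0.
  C10: runs — G8 7->0; F12 35->0; result 0.
  E6: runs — C10 42->0; F9 1225->0; result 0.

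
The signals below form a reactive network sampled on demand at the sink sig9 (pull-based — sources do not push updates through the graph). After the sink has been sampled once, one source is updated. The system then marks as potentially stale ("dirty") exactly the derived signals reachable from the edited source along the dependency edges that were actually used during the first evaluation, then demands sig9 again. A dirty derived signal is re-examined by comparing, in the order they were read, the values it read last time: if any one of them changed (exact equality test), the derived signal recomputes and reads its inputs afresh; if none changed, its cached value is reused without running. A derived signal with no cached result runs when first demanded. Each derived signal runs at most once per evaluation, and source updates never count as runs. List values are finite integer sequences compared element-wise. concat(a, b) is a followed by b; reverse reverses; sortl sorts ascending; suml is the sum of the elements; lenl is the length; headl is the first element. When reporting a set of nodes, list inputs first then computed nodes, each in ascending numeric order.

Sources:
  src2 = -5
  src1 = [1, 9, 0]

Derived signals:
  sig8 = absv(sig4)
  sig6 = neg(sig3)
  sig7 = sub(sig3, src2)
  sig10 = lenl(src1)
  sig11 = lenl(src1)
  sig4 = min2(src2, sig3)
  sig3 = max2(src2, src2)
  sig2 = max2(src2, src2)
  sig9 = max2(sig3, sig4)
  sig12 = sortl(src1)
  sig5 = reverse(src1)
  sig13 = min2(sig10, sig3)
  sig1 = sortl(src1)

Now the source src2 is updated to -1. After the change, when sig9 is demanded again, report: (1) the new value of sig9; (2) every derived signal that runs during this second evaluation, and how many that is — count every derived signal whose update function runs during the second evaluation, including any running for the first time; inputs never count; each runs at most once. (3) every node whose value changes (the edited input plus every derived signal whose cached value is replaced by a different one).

sig9 now evaluates to -1.
Run set: sig3, sig4, sig9 (3 run).
Changed values: src2, sig3, sig4, sig9.

Initial pass — values computed on the first demand:
  sig3 = max2(-5, -5) = -5
  sig4 = min2(-5, -5) = -5
  sig9 = max2(-5, -5) = -5

Second demand — change propagation:
  sig3: re-runs because src2 -5->-1; src2 -5->-1; new result -1.
  sig4: re-runs because src2 -5->-1; sig3 -5->-1; new result -1.
  sig9: re-runs because sig3 -5->-1; sig4 -5->-1; new result -1.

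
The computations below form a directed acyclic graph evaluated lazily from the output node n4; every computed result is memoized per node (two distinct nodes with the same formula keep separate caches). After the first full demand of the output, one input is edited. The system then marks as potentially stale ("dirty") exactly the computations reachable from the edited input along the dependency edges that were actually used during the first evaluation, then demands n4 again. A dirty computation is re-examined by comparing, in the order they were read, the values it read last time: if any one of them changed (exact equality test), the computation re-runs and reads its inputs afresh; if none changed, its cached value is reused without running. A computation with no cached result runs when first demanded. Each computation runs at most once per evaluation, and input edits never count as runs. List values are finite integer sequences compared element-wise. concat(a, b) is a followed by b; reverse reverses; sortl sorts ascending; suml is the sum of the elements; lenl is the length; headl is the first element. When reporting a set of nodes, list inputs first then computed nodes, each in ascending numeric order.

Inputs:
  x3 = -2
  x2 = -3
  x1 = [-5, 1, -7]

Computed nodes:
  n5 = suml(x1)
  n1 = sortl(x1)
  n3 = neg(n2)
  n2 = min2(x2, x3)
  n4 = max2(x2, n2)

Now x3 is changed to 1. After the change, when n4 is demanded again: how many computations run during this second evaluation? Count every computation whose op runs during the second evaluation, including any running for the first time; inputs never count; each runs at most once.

First demand of the output computes:
  n2 = min2(-3, -2) = -3
  n4 = max2(-3, -3) = -3

After the edit, cleaning proceeds:
  n2: a read changed (x3 -2->1) — executes, giving -3 — identical to its old value.
  n4: dirty, but its reads are unchanged (x2 unchanged, n2 unchanged); cached -3 stands.

Note the absorption at n2: it re-runs yet its value is the same, leaving the output's value untouched.

1 computations run: n2.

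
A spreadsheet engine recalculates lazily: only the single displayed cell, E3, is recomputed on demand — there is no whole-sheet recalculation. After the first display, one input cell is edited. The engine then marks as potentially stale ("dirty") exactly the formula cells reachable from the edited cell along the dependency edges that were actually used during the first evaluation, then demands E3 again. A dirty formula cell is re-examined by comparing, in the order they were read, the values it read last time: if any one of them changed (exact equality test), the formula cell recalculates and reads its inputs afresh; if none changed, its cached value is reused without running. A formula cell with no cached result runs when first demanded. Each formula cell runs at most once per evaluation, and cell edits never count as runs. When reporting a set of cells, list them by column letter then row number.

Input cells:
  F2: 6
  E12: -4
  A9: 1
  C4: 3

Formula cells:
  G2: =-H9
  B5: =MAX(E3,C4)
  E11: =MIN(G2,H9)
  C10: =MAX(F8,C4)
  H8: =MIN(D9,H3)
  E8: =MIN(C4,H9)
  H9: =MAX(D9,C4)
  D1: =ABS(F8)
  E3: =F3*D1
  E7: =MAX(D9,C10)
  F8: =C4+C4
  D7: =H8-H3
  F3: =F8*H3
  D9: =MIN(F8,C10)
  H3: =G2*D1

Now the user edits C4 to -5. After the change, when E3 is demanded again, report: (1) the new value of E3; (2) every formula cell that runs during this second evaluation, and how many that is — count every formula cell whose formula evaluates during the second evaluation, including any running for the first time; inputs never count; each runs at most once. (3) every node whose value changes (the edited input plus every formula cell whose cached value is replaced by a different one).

New value of E3: -5000.
Formula cells that run: C10, D1, D9, E3, F3, F8, G2, H3, H9 — 9 in total.
Values that change: C4, C10, D1, D9, E3, F3, F8, G2, H3, H9.

First evaluation (everything demanded from the output):
  F8 = 3 + 3 = 6
  C10 = MAX(6, 3) = 6
  D1 = ABS(6) = 6
  D9 = MIN(6, 6) = 6
  H9 = MAX(6, 3) = 6
  G2 = -(6) = -6
  H3 = -6 * 6 = -36
  F3 = 6 * -36 = -216
  E3 = -216 * 6 = -1296

Propagation after the edit:
  F8: runs — C4 3->-5; C4 3->-5; result -10.
  C10: runs — F8 6->-10; C4 3->-5; result -5.
  D1: runs — F8 6->-10; result 10.
  D9: runs — F8 6->-10; C10 6->-5; result -10.
  H9: runs — D9 6->-10; C4 3->-5; result -5.
  G2: runs — H9 6->-5; result 5.
  H3: runs — G2 -6->5; D1 6->10; result 50.
  F3: runs — F8 6->-10; H3 -36->50; result -500.
  E3: runs — F3 -216->-500; D1 6->10; result -5000.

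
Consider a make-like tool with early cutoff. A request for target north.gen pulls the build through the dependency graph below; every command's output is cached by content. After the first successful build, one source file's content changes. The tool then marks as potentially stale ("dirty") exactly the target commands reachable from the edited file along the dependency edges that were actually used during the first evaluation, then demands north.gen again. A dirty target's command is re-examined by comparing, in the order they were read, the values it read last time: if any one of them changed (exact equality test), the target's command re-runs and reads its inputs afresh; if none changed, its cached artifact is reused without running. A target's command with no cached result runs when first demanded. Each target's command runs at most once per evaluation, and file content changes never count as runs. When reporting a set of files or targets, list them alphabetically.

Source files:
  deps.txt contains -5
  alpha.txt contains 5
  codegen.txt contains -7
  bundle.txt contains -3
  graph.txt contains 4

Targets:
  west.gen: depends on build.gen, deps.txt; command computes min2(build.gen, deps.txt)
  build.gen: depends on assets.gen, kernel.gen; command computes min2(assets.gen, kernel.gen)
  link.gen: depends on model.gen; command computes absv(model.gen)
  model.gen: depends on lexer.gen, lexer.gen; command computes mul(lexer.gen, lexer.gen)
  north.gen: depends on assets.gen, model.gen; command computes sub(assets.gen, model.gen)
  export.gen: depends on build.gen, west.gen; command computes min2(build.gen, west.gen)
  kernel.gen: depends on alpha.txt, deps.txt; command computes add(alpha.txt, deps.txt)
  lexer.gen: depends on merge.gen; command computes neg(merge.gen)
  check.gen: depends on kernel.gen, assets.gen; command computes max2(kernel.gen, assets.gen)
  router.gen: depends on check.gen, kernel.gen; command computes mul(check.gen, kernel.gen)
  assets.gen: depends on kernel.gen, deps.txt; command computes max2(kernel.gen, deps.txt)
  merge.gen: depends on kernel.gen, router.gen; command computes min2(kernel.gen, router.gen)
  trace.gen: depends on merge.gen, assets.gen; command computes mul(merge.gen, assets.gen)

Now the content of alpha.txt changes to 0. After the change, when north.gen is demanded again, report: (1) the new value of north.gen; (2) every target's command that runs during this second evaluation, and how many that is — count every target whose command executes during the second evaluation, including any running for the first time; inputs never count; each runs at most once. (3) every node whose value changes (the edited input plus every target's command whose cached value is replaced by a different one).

First demand of the output computes:
  kernel.gen = add(5, -5) = 0
  assets.gen = max2(0, -5) = 0
  check.gen = max2(0, 0) = 0
  router.gen = mul(0, 0) = 0
  merge.gen = min2(0, 0) = 0
  lexer.gen = neg(0) = 0
  model.gen = mul(0, 0) = 0
  north.gen = sub(0, 0) = 0

After the edit, cleaning proceeds:
  kernel.gen: a read changed (alpha.txt 5->0) — executes, giving -5.
  assets.gen: a read changed (kernel.gen 0->-5) — executes, giving -5.
  check.gen: a read changed (kernel.gen 0->-5; assets.gen 0->-5) — executes, giving -5.
  router.gen: a read changed (check.gen 0->-5; kernel.gen 0->-5) — executes, giving 25.
  merge.gen: a read changed (kernel.gen 0->-5; router.gen 0->25) — executes, giving -5.
  lexer.gen: a read changed (merge.gen 0->-5) — executes, giving 5.
  model.gen: a read changed (lexer.gen 0->5; lexer.gen 0->5) — executes, giving 25.
  north.gen: a read changed (assets.gen 0->-5; model.gen 0->25) — executes, giving -30.

Demanding north.gen again yields -30.
8 target commands run: assets.gen, check.gen, kernel.gen, lexer.gen, merge.gen, model.gen, north.gen, router.gen.
The nodes whose values change: alpha.txt, assets.gen, check.gen, kernel.gen, lexer.gen, merge.gen, model.gen, north.gen, router.gen.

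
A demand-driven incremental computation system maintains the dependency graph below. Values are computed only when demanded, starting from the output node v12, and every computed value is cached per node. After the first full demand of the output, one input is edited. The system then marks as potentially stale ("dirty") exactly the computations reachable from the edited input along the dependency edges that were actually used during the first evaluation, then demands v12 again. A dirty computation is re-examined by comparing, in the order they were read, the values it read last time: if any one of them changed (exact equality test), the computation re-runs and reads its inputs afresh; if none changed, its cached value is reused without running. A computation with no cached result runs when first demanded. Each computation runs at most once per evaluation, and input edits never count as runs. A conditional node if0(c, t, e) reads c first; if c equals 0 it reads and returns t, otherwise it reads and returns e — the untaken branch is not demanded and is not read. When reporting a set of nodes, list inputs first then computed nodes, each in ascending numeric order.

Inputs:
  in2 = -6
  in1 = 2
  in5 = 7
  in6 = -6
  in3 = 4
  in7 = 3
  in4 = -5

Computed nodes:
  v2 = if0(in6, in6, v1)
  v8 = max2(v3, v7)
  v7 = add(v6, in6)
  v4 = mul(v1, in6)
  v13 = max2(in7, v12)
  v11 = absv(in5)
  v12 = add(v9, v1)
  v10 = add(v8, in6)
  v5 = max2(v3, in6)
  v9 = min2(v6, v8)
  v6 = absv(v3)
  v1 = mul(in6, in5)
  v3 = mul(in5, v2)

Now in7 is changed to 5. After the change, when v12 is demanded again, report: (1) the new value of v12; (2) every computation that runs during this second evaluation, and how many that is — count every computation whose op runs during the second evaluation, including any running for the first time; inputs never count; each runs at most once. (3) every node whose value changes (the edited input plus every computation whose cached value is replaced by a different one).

First evaluation (everything demanded from the output):
  v1 = mul(-6, 7) = -42
  v2 = if0(in6=-6 -> else branch v1) = -42
  v3 = mul(7, -42) = -294
  v6 = absv(-294) = 294
  v7 = add(294, -6) = 288
  v8 = max2(-294, 288) = 288
  v9 = min2(294, 288) = 288
  v12 = add(288, -42) = 246

Propagation after the edit:
  in7 feeds no computation that the output demands — nothing is marked dirty and nothing runs.

Key observation: in7 is never demanded by the output, so the edit triggers no recomputation at all.

New value of v12: 246.
Computations that run: none — 0 in total.
Values that change: in7.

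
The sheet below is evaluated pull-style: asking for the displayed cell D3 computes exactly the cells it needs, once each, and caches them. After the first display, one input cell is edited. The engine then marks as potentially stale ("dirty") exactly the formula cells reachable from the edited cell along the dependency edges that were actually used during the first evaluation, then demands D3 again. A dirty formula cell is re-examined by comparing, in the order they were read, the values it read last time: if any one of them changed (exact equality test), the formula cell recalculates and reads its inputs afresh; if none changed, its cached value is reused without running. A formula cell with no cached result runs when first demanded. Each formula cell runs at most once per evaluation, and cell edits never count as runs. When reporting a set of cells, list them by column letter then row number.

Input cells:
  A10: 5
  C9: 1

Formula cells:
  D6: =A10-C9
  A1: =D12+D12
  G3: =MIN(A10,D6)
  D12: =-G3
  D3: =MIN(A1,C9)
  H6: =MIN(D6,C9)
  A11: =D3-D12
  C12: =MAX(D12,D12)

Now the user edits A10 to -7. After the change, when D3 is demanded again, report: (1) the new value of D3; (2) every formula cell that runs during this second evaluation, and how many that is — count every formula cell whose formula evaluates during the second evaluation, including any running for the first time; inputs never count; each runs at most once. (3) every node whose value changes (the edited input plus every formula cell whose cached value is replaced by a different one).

Demanding D3 again yields 1.
5 formula cells run: A1, D3, D6, D12, G3.
The nodes whose values change: A1, A10, D3, D6, D12, G3.

First demand of the output computes:
  D6 = 5 - 1 = 4
  G3 = MIN(5, 4) = 4
  D12 = -(4) = -4
  A1 = -4 + -4 = -8
  D3 = MIN(-8, 1) = -8

After the edit, cleaning proceeds:
  D6: a read changed (A10 5->-7) — executes, giving -8.
  G3: a read changed (A10 5->-7; D6 4->-8) — executes, giving -8.
  D12: a read changed (G3 4->-8) — executes, giving 8.
  A1: a read changed (D12 -4->8; D12 -4->8) — executes, giving 16.
  D3: a read changed (A1 -8->16) — executes, giving 1.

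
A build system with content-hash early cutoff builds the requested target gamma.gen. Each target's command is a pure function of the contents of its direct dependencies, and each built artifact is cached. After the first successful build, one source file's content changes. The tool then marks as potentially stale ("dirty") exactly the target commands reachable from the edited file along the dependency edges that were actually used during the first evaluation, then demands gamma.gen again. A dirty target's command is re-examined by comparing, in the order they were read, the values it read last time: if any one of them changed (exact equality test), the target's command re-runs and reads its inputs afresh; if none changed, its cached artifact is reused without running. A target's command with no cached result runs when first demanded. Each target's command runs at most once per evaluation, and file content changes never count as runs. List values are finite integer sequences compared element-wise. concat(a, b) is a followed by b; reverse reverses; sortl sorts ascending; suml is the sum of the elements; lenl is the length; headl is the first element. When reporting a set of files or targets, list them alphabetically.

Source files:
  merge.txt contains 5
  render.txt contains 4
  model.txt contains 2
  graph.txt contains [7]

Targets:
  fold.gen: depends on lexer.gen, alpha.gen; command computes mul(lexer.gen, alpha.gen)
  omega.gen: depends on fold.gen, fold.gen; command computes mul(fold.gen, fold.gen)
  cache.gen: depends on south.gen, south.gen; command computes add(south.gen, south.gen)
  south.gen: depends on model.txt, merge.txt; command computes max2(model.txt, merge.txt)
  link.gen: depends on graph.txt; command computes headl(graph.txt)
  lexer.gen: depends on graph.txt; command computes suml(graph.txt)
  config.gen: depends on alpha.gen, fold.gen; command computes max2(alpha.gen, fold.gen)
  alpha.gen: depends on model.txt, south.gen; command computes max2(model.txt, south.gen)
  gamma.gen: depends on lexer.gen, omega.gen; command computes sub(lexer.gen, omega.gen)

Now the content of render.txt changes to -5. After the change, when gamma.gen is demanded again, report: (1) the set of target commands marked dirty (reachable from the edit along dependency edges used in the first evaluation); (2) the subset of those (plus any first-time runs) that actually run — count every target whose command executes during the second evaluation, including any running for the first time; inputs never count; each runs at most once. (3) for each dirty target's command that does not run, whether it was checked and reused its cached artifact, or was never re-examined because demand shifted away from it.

Marked dirty: none.
Target commands that run: none — 0 in total.
Every dirty target's command ran.
Key observation: render.txt is never demanded by the output, so the edit triggers no recomputation at all.

First evaluation (everything demanded from the output):
  lexer.gen = suml([7]) = 7
  south.gen = max2(2, 5) = 5
  alpha.gen = max2(2, 5) = 5
  fold.gen = mul(7, 5) = 35
  omega.gen = mul(35, 35) = 1225
  gamma.gen = sub(7, 1225) = -1218

Propagation after the edit:
  render.txt feeds no computation that the output demands — nothing is marked dirty and nothing runs.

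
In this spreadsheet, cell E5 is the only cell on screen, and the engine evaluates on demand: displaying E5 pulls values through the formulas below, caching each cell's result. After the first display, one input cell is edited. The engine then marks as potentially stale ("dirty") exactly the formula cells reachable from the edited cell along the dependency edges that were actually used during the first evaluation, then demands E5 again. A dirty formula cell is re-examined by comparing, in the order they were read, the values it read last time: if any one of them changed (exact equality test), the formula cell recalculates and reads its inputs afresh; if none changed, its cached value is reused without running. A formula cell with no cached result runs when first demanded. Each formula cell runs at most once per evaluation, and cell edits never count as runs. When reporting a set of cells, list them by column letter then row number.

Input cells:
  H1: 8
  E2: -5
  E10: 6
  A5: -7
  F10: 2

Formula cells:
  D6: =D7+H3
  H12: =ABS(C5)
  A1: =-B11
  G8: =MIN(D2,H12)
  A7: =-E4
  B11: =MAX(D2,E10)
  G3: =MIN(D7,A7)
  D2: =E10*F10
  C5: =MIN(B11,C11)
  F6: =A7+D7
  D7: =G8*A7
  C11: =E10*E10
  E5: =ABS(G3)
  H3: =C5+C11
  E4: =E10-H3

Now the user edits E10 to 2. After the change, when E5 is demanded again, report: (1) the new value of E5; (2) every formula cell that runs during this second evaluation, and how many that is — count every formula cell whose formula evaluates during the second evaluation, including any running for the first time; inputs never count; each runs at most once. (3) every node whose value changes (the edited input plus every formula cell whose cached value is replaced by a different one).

E5 now evaluates to 6.
Run set: A7, B11, C5, C11, D2, D7, E4, E5, G3, G8, H3, H12 (12 run).
Changed values: A7, B11, C5, C11, D2, D7, E4, E5, E10, G3, G8, H3, H12.

Initial pass — values computed on the first demand:
  C11 = 6 * 6 = 36
  D2 = 6 * 2 = 12
  B11 = MAX(12, 6) = 12
  C5 = MIN(12, 36) = 12
  H3 = 12 + 36 = 48
  E4 = 6 - 48 = -42
  A7 = -(-42) = 42
  H12 = ABS(12) = 12
  G8 = MIN(12, 12) = 12
  D7 = 12 * 42 = 504
  G3 = MIN(504, 42) = 42
  E5 = ABS(42) = 42

Second demand — change propagation:
  C11: re-runs because E10 6->2; E10 6->2; new result 4.
  D2: re-runs because E10 6->2; new result 4.
  B11: re-runs because D2 12->4; E10 6->2; new result 4.
  C5: re-runs because B11 12->4; C11 36->4; new result 4.
  H3: re-runs because C5 12->4; C11 36->4; new result 8.
  E4: re-runs because E10 6->2; H3 48->8; new result -6.
  A7: re-runs because E4 -42->-6; new result 6.
  H12: re-runs because C5 12->4; new result 4.
  G8: re-runs because D2 12->4; H12 12->4; new result 4.
  D7: re-runs because G8 12->4; A7 42->6; new result 24.
  G3: re-runs because D7 504->24; A7 42->6; new result 6.
  E5: re-runs because G3 42->6; new result 6.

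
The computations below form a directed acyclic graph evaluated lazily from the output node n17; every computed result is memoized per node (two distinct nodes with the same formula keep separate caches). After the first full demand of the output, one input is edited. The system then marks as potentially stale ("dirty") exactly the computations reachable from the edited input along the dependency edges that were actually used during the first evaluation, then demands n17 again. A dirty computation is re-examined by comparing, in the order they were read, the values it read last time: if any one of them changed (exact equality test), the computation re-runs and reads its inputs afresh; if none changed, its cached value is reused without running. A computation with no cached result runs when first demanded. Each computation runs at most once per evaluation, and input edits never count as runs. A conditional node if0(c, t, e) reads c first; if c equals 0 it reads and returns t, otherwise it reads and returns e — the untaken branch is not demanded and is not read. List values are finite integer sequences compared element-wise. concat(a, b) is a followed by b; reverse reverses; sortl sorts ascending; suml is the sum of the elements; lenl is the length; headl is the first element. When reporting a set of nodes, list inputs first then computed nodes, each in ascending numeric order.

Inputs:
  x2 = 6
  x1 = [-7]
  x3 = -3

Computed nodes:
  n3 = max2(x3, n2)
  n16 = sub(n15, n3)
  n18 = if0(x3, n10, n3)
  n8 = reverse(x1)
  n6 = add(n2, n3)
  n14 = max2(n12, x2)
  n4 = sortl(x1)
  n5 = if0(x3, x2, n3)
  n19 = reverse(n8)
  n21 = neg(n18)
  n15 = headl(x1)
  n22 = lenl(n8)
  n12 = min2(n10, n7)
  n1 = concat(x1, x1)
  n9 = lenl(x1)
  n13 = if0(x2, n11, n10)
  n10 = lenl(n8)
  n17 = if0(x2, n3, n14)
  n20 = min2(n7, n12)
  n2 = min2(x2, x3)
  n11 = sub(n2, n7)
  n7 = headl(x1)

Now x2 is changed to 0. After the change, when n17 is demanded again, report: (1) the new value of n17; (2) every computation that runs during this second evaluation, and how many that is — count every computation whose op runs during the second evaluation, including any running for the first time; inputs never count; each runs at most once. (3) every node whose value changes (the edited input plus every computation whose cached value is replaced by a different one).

Demanding n17 again yields -3.
3 computations run: n2, n3, n17.
The nodes whose values change: x2, n17.
Note the branch switch — demand abandons n14, which is never re-examined.

First demand of the output computes:
  n7 = headl([-7]) = -7
  n8 = reverse([-7]) = [-7]
  n10 = lenl([-7]) = 1
  n12 = min2(1, -7) = -7
  n14 = max2(-7, 6) = 6
  n17 = if0(x2=6 -> else branch n14) = 6

After the edit, cleaning proceeds:
  n2: had never run; runs now, result -3.
  n3: had never run; runs now, result -3.
  n14: stays stale; no demand reaches it after the flip.
  n17: a read changed (x2 6->0) — executes, giving -3.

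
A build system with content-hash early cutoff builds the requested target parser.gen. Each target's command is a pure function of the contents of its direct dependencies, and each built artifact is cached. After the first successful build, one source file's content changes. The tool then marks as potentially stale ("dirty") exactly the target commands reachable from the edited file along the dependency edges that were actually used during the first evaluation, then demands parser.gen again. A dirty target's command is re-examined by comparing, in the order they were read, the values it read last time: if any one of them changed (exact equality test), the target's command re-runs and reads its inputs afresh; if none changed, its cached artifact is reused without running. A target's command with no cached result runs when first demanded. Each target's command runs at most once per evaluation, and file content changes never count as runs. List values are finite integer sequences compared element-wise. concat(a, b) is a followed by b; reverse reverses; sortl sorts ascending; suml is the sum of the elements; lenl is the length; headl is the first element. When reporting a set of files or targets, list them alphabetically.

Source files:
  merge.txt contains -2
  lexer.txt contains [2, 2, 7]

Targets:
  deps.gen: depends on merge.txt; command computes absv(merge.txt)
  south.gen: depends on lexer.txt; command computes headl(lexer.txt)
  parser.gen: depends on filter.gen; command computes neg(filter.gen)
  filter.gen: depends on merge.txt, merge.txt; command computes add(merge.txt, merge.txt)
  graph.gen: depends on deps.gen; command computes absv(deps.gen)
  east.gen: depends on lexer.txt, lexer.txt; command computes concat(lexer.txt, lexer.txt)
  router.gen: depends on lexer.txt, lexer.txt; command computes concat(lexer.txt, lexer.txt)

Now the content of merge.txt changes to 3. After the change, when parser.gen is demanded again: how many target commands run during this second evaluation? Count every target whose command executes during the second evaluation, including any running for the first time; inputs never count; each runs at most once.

First evaluation (everything demanded from the output):
  filter.gen = add(-2, -2) = -4
  parser.gen = neg(-4) = 4

Propagation after the edit:
  filter.gen: runs — merge.txt -2->3; merge.txt -2->3; result 6.
  parser.gen: runs — filter.gen -4->6; result -6.

Target commands that run: filter.gen, parser.gen — 2 in total.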